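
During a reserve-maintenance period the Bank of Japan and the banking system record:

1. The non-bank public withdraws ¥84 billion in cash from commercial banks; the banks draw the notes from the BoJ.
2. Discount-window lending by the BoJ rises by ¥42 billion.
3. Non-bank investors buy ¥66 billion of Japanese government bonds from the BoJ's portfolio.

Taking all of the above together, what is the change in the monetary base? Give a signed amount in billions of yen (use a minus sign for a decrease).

Currency withdrawal ¥84 billion: just a shift between currency and reserves — both are base money → 0.
Discount-window loan ¥42 billion: BoJ balance sheet expands → +¥42B.
Asset sale (to non-banks) ¥66 billion: BoJ balance sheet contracts → −¥66B.
Net: 0 + 42 − 66 = -¥24 billion.

-¥24 billion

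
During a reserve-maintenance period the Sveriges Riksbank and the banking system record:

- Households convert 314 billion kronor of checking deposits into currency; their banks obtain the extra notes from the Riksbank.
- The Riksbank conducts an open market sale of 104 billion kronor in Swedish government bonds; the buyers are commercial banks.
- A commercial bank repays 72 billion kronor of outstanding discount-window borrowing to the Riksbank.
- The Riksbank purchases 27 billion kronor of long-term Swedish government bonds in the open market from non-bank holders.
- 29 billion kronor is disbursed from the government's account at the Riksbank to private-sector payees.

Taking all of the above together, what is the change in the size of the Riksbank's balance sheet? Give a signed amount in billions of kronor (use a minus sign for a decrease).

Currency withdrawal 314 billion kronor: only the composition of liabilities changes → 0.
OMO sale (to banks) 104 billion kronor: a Riksbank asset is shed → −104B.
Discount-window repayment 72 billion kronor: a Riksbank asset is shed → −72B.
Asset purchase (from non-banks) 27 billion kronor: a Riksbank asset is acquired → +27B.
Government spending 29 billion kronor: only the composition of liabilities changes → 0.
Net: 0 − 104 − 72 + 27 + 0 = -149 billion.

-149 billion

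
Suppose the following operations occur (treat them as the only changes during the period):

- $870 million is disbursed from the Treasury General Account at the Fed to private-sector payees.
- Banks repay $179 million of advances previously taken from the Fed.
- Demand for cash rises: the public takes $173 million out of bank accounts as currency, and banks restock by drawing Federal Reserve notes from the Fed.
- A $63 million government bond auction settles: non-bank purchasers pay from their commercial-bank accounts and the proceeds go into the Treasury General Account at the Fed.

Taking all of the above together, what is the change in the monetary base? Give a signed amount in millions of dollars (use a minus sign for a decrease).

Government spending $870 million: a non-base liability converts back to reserves → +$870M.
Discount-window repayment $179 million: Fed balance sheet contracts → −$179M.
Currency withdrawal $173 million: just a shift between currency and reserves — both are base money → 0.
Government account inflow $63 million: reserves shift to a non-base liability → −$63M.
Net: 870 − 179 + 0 − 63 = +$628 million.

+$628 million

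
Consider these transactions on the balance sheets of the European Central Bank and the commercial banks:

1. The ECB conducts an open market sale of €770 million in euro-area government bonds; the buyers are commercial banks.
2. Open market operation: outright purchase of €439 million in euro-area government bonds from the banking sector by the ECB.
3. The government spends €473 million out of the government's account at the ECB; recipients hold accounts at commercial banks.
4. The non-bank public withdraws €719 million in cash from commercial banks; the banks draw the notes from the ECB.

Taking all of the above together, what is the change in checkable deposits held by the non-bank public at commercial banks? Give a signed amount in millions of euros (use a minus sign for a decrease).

ECB balance sheet:
  Assets:      Securities −€331M
  Liabilities: Bank reserves −€577M, Currency in circulation +€719M, Government deposits −€473M
Commercial banking system:
  Assets:      Reserves at CB −€577M, Securities +€331M
  Liabilities: Checkable deposits −€246M
So the change in checkable deposits held by the non-bank public at commercial banks is -€246 million.

-€246 million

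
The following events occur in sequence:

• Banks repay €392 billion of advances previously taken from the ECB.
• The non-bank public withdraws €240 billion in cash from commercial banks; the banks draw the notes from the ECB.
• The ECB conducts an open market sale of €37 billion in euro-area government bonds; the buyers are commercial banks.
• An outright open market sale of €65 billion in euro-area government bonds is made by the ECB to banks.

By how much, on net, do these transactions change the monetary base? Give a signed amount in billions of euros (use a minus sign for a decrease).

-€494 billion

ECB balance sheet:
  Assets:      Securities −€102B, Loans to banks −€392B
  Liabilities: Bank reserves −€734B, Currency in circulation +€240B
Monetary base = currency + reserves: +€240B + (−€734B) = -€494 billion.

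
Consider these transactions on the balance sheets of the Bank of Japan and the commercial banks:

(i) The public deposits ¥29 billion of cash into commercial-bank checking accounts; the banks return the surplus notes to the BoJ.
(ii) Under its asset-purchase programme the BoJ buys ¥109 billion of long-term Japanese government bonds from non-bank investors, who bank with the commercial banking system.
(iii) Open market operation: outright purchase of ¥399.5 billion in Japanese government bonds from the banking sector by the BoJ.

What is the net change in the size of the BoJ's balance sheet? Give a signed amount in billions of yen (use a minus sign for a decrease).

+¥508.5 billion

Currency deposit ¥29 billion: only the composition of liabilities changes → 0.
Asset purchase (from non-banks) ¥109 billion: a BoJ asset is acquired → +¥109B.
OMO purchase (from banks) ¥399.5 billion: a BoJ asset is acquired → +¥399.5B.
Net: 0 + 109 + 399.5 = +¥508.5 billion.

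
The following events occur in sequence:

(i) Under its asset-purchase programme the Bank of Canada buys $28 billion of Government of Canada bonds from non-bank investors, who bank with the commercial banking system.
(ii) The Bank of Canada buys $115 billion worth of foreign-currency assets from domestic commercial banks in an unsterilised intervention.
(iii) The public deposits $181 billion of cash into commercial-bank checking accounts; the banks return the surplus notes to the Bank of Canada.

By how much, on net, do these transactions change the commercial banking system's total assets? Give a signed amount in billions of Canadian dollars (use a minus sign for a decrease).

Bank of Canada balance sheet:
  Assets:      Securities +$28B, Foreign assets +$115B
  Liabilities: Bank reserves +$324B, Currency in circulation −$181B
Commercial banking system:
  Assets:      Reserves at CB +$324B, Foreign assets −$115B
  Liabilities: Checkable deposits +$209B
Change in total bank assets = +$209 billion.

+$209 billion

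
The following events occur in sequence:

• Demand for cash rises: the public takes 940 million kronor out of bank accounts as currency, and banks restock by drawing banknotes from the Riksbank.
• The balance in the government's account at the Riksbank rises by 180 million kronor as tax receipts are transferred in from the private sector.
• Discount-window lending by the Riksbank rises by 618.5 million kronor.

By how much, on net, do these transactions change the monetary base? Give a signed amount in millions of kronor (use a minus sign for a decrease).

+438.5 million

Currency withdrawal 940 million kronor: just a shift between currency and reserves — both are base money → 0.
Government account inflow 180 million kronor: reserves shift to a non-base liability → −180M.
Discount-window loan 618.5 million kronor: Riksbank balance sheet expands → +618.5M.
Net: 0 − 180 + 618.5 = +438.5 million.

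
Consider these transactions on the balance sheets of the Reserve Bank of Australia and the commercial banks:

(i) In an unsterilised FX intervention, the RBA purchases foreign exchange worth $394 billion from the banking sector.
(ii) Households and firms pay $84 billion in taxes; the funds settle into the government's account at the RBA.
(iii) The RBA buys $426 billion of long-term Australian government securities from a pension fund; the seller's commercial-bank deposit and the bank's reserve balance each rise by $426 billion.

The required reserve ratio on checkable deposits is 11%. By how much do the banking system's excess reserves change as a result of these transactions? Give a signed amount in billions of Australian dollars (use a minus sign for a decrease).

FX purchase $394 billion: reserves +$394B, deposits 0.
Government account inflow $84 billion: reserves −$84B, deposits −$84B.
Asset purchase (from non-banks) $426 billion: reserves +$426B, deposits +$426B.
Totals: Δreserves = +$736B, Δdeposits = +$342B.
Δrequired reserves = 11% × +$342B = +$37.62B.
Δexcess reserves = Δreserves − Δrequired = +$736B − (+$37.62B) = +$698.38 billion.

+$698.38 billion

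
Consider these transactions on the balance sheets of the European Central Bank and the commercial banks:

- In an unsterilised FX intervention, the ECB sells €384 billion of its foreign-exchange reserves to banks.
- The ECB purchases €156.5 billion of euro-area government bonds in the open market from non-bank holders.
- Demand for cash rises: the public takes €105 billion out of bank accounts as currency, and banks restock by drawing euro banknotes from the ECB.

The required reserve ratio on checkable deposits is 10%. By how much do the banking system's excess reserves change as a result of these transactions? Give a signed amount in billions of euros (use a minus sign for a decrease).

-€337.65 billion

FX sale €384 billion: reserves −€384B, deposits 0.
Asset purchase (from non-banks) €156.5 billion: reserves +€156.5B, deposits +€156.5B.
Currency withdrawal €105 billion: reserves −€105B, deposits −€105B.
Totals: Δreserves = −€332.5B, Δdeposits = +€51.5B.
Δrequired reserves = 10% × +€51.5B = +€5.15B.
Δexcess reserves = Δreserves − Δrequired = −€332.5B − (+€5.15B) = -€337.65 billion.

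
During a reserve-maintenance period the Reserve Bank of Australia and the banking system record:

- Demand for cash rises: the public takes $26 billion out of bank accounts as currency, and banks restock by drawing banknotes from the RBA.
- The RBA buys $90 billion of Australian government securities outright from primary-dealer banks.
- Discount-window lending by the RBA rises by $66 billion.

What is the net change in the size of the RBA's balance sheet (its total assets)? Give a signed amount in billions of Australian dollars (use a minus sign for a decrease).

Currency withdrawal $26 billion: only the composition of liabilities changes → 0.
OMO purchase (from banks) $90 billion: an RBA asset is acquired → +$90B.
Discount-window loan $66 billion: an RBA asset is acquired → +$66B.
Net: 0 + 90 + 66 = +$156 billion.

+$156 billion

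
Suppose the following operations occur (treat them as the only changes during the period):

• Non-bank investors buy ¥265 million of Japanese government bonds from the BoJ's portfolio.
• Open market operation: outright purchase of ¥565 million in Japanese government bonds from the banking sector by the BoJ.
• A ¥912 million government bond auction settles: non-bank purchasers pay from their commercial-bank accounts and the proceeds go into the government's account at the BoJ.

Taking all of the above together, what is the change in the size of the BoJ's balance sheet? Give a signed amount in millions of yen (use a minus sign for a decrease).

+¥300 million

Asset sale (to non-banks) ¥265 million: a BoJ asset is shed → −¥265M.
OMO purchase (from banks) ¥565 million: a BoJ asset is acquired → +¥565M.
Government account inflow ¥912 million: only the composition of liabilities changes → 0.
Net: −265 + 565 + 0 = +¥300 million.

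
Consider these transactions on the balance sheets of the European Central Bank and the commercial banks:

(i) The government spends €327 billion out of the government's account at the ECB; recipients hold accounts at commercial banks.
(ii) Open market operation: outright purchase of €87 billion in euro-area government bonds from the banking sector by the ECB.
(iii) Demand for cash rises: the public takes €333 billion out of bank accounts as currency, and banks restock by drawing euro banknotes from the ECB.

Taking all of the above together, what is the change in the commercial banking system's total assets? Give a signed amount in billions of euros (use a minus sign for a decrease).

Government spending €327 billion: bank balance sheets expand → +€327B.
OMO purchase (from banks) €87 billion: just an asset swap on bank balance sheets → 0.
Currency withdrawal €333 billion: bank balance sheets shrink → −€333B.
Net: 327 + 0 − 333 = -€6 billion.

-€6 billion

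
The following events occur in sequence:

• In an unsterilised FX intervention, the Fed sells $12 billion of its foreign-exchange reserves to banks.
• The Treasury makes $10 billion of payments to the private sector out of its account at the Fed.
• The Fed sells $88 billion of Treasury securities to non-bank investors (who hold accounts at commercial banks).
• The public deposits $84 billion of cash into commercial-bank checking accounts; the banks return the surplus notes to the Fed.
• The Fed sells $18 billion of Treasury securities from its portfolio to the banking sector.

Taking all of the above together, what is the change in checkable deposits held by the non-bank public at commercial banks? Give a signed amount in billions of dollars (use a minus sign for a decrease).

+$6 billion

Fed balance sheet:
  Assets:      Securities −$106B, Foreign assets −$12B
  Liabilities: Bank reserves −$24B, Currency in circulation −$84B, Government deposits −$10B
Commercial banking system:
  Assets:      Reserves at CB −$24B, Securities +$18B, Foreign assets +$12B
  Liabilities: Checkable deposits +$6B
So the change in checkable deposits held by the non-bank public at commercial banks is +$6 billion.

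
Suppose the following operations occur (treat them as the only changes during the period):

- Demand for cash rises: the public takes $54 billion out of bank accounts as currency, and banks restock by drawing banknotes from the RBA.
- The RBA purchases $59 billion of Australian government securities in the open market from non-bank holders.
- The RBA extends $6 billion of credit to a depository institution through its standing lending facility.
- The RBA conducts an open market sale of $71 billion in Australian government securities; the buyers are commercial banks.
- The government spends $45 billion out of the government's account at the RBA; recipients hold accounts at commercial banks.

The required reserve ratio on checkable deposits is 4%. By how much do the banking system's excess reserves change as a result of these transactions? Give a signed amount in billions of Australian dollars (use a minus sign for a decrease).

-$17 billion

Currency withdrawal $54 billion: reserves −$54B, deposits −$54B.
Asset purchase (from non-banks) $59 billion: reserves +$59B, deposits +$59B.
Discount-window loan $6 billion: reserves +$6B, deposits 0.
OMO sale (to banks) $71 billion: reserves −$71B, deposits 0.
Government spending $45 billion: reserves +$45B, deposits +$45B.
Totals: Δreserves = −$15B, Δdeposits = +$50B.
Δrequired reserves = 4% × +$50B = +$2B.
Δexcess reserves = Δreserves − Δrequired = −$15B − (+$2B) = -$17 billion.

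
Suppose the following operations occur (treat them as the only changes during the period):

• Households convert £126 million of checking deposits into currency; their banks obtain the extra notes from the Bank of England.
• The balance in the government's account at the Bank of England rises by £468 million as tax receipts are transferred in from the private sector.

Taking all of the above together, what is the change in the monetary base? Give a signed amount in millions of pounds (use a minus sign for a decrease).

Currency withdrawal £126 million: just a shift between currency and reserves — both are base money → 0.
Government account inflow £468 million: reserves shift to a non-base liability → −£468M.
Net: 0 − 468 = -£468 million.

-£468 million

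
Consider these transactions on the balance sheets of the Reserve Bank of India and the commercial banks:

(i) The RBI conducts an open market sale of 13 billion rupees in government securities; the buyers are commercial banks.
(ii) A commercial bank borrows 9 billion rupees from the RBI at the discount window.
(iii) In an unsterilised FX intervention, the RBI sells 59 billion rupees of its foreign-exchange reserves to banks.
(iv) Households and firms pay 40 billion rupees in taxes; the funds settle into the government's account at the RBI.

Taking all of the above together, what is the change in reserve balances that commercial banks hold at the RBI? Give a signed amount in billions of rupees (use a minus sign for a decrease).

OMO sale (to banks) 13 billion rupees: the buying banks pay out of their reserve balances → −13B.
Discount-window loan 9 billion rupees: the loan is credited to the bank's reserve account → +9B.
FX sale 59 billion rupees: the buying banks pay out of their reserve balances → −59B.
Government account inflow 40 billion rupees: funds move from bank reserves into the government account → −40B.
Net: −13 + 9 − 59 − 40 = -103 billion.

-103 billion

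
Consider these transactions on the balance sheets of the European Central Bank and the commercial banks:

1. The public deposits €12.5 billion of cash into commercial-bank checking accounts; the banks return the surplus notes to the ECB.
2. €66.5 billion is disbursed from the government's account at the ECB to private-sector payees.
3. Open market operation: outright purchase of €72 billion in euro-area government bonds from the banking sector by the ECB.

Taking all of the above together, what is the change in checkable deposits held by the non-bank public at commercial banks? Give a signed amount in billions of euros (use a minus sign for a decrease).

+€79 billion

Currency deposit €12.5 billion: non-bank counterparties' bank balances rise → +€12.5B.
Government spending €66.5 billion: non-bank counterparties' bank balances rise → +€66.5B.
OMO purchase (from banks) €72 billion: the counterparty is a bank, so public deposits are unchanged → 0.
Net: 12.5 + 66.5 + 0 = +€79 billion.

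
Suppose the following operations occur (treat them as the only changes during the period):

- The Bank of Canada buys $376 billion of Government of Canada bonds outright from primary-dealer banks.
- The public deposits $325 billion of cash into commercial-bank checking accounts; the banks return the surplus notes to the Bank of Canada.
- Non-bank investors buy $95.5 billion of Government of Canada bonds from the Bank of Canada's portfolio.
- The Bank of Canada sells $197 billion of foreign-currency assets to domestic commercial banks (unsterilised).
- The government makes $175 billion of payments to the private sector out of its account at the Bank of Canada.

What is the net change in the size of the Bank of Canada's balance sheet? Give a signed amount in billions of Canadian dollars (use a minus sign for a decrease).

+$83.5 billion

OMO purchase (from banks) $376 billion: a Bank of Canada asset is acquired → +$376B.
Currency deposit $325 billion: only the composition of liabilities changes → 0.
Asset sale (to non-banks) $95.5 billion: a Bank of Canada asset is shed → −$95.5B.
FX sale $197 billion: a Bank of Canada asset is shed → −$197B.
Government spending $175 billion: only the composition of liabilities changes → 0.
Net: 376 + 0 − 95.5 − 197 + 0 = +$83.5 billion.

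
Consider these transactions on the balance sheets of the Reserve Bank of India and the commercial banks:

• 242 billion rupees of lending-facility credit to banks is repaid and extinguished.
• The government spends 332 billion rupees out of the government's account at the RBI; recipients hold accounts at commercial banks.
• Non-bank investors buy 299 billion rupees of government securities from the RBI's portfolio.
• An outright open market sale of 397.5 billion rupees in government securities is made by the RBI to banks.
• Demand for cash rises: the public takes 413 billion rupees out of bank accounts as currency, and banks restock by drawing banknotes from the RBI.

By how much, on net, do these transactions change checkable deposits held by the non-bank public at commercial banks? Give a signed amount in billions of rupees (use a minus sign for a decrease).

-380 billion

RBI balance sheet:
  Assets:      Securities −696.5B, Loans to banks −242B
  Liabilities: Bank reserves −1019.5B, Currency in circulation +413B, Government deposits −332B
Commercial banking system:
  Assets:      Reserves at CB −1019.5B, Securities +397.5B
  Liabilities: Checkable deposits −380B, Borrowings from CB −242B
So the change in checkable deposits held by the non-bank public at commercial banks is -380 billion.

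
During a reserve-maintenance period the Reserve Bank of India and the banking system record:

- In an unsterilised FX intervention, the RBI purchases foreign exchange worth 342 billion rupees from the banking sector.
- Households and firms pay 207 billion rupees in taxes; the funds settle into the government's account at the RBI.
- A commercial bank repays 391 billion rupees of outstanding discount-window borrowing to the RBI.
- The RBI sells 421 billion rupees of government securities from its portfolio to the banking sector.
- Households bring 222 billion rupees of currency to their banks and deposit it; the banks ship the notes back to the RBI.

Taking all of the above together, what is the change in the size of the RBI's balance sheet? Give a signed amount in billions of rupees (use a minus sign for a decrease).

-470 billion

FX purchase 342 billion rupees: an RBI asset is acquired → +342B.
Government account inflow 207 billion rupees: only the composition of liabilities changes → 0.
Discount-window repayment 391 billion rupees: an RBI asset is shed → −391B.
OMO sale (to banks) 421 billion rupees: an RBI asset is shed → −421B.
Currency deposit 222 billion rupees: only the composition of liabilities changes → 0.
Net: 342 + 0 − 391 − 421 + 0 = -470 billion.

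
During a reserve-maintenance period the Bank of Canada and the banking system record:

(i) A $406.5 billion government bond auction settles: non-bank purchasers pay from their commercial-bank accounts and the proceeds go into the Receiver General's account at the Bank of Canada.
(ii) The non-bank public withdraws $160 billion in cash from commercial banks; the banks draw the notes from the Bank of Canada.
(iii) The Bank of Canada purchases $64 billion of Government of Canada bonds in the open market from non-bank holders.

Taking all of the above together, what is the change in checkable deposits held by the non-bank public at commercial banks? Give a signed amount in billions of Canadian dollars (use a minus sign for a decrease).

Bank of Canada balance sheet:
  Assets:      Securities +$64B
  Liabilities: Bank reserves −$502.5B, Currency in circulation +$160B, Government deposits +$406.5B
Commercial banking system:
  Assets:      Reserves at CB −$502.5B
  Liabilities: Checkable deposits −$502.5B
So the change in checkable deposits held by the non-bank public at commercial banks is -$502.5 billion.

-$502.5 billion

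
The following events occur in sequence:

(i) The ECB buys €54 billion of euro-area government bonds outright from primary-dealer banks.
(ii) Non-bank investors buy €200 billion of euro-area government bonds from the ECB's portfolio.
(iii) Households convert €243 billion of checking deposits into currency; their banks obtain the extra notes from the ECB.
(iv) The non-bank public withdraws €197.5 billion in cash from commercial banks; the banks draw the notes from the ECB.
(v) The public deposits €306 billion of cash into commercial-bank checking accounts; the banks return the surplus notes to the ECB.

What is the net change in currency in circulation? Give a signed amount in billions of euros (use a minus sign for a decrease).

+€134.5 billion

OMO purchase (from banks) €54 billion: no currency enters or leaves circulation → 0.
Asset sale (to non-banks) €200 billion: no currency enters or leaves circulation → 0.
Currency withdrawal €243 billion: notes leave the central bank → +€243B.
Currency withdrawal €197.5 billion: notes leave the central bank → +€197.5B.
Currency deposit €306 billion: notes return to the central bank → −€306B.
Net: 0 + 0 + 243 + 197.5 − 306 = +€134.5 billion.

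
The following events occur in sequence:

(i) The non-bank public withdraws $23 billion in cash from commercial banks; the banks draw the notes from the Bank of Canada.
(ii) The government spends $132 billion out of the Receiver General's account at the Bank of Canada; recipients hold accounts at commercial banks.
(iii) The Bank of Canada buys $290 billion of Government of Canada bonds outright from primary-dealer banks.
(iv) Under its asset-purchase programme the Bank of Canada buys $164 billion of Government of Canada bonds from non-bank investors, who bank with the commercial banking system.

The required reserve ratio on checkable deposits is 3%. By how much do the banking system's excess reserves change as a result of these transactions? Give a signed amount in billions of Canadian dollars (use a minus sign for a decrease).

Currency withdrawal $23 billion: reserves −$23B, deposits −$23B.
Government spending $132 billion: reserves +$132B, deposits +$132B.
OMO purchase (from banks) $290 billion: reserves +$290B, deposits 0.
Asset purchase (from non-banks) $164 billion: reserves +$164B, deposits +$164B.
Totals: Δreserves = +$563B, Δdeposits = +$273B.
Δrequired reserves = 3% × +$273B = +$8.19B.
Δexcess reserves = Δreserves − Δrequired = +$563B − (+$8.19B) = +$554.81 billion.

+$554.81 billion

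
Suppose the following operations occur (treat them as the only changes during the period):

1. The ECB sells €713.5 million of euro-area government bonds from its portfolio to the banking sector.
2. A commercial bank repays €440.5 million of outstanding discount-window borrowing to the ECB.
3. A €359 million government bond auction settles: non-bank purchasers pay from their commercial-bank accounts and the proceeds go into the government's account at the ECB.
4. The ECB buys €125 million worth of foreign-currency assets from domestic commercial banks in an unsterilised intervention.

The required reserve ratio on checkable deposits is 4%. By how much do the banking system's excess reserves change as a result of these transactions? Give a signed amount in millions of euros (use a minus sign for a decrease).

-€1373.64 million

OMO sale (to banks) €713.5 million: reserves −€713.5M, deposits 0.
Discount-window repayment €440.5 million: reserves −€440.5M, deposits 0.
Government account inflow €359 million: reserves −€359M, deposits −€359M.
FX purchase €125 million: reserves +€125M, deposits 0.
Totals: Δreserves = −€1388M, Δdeposits = −€359M.
Δrequired reserves = 4% × −€359M = −€14.36M.
Δexcess reserves = Δreserves − Δrequired = −€1388M − (−€14.36M) = -€1373.64 million.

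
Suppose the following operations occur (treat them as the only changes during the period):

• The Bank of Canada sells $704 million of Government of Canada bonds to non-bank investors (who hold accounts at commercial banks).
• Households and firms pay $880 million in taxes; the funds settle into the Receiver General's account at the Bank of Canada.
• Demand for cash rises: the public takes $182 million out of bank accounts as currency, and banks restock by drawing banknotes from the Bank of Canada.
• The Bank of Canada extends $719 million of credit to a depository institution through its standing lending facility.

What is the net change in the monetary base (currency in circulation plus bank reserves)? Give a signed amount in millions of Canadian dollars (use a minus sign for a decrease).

Asset sale (to non-banks) $704 million: Bank of Canada balance sheet contracts → −$704M.
Government account inflow $880 million: reserves shift to a non-base liability → −$880M.
Currency withdrawal $182 million: just a shift between currency and reserves — both are base money → 0.
Discount-window loan $719 million: Bank of Canada balance sheet expands → +$719M.
Net: −704 − 880 + 0 + 719 = -$865 million.

-$865 million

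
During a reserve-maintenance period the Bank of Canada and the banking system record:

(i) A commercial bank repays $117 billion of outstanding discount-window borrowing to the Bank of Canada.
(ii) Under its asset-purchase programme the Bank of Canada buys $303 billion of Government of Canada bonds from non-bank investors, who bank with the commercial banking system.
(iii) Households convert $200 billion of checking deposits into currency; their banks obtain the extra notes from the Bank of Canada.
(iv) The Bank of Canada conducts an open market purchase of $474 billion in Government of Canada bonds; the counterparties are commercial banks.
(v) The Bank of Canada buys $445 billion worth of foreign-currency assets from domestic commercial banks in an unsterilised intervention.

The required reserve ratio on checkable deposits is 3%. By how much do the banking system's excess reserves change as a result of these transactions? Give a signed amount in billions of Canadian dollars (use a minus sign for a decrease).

Discount-window repayment $117 billion: reserves −$117B, deposits 0.
Asset purchase (from non-banks) $303 billion: reserves +$303B, deposits +$303B.
Currency withdrawal $200 billion: reserves −$200B, deposits −$200B.
OMO purchase (from banks) $474 billion: reserves +$474B, deposits 0.
FX purchase $445 billion: reserves +$445B, deposits 0.
Totals: Δreserves = +$905B, Δdeposits = +$103B.
Δrequired reserves = 3% × +$103B = +$3.09B.
Δexcess reserves = Δreserves − Δrequired = +$905B − (+$3.09B) = +$901.91 billion.

+$901.91 billion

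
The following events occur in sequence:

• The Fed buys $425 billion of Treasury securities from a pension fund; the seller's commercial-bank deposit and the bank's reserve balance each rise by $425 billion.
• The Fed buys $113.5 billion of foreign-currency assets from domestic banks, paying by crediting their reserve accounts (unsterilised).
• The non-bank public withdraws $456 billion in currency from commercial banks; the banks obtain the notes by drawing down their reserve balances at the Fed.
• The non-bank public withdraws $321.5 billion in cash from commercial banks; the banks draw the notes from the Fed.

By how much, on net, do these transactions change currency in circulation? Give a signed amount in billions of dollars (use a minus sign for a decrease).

Fed balance sheet:
  Assets:      Securities +$425B, Foreign assets +$113.5B
  Liabilities: Bank reserves −$239B, Currency in circulation +$777.5B
So the change in currency in circulation is +$777.5 billion.

+$777.5 billion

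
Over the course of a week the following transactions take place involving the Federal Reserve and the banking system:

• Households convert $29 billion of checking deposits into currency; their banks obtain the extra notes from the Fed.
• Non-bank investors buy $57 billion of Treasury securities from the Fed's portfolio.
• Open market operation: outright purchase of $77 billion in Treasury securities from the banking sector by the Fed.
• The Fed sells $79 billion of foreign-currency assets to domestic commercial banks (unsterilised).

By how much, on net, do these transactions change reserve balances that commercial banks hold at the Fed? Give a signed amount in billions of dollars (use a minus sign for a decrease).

-$88 billion

Currency withdrawal $29 billion: banks swap reserves for currency → −$29B.
Asset sale (to non-banks) $57 billion: the non-bank buyers' banks settle from reserves → −$57B.
OMO purchase (from banks) $77 billion: the Fed pays by crediting reserve accounts → +$77B.
FX sale $79 billion: the buying banks pay out of their reserve balances → −$79B.
Net: −29 − 57 + 77 − 79 = -$88 billion.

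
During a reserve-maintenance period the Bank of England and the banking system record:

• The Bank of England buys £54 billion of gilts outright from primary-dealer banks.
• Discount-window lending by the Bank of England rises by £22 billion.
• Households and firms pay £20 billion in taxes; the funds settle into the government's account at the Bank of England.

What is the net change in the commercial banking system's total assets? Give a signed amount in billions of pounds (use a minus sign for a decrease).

Bank of England balance sheet:
  Assets:      Securities +£54B, Loans to banks +£22B
  Liabilities: Bank reserves +£56B, Government deposits +£20B
Commercial banking system:
  Assets:      Reserves at CB +£56B, Securities −£54B
  Liabilities: Checkable deposits −£20B, Borrowings from CB +£22B
Change in total bank assets = +£2 billion.

+£2 billion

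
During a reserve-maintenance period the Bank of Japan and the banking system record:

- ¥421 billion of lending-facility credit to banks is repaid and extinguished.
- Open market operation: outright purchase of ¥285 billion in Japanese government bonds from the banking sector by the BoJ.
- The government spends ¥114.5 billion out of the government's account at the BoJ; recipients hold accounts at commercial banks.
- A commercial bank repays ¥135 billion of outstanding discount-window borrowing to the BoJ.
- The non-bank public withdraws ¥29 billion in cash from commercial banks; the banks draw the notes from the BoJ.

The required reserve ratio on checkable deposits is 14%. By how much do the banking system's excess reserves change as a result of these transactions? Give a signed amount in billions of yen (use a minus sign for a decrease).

Discount-window repayment ¥421 billion: reserves −¥421B, deposits 0.
OMO purchase (from banks) ¥285 billion: reserves +¥285B, deposits 0.
Government spending ¥114.5 billion: reserves +¥114.5B, deposits +¥114.5B.
Discount-window repayment ¥135 billion: reserves −¥135B, deposits 0.
Currency withdrawal ¥29 billion: reserves −¥29B, deposits −¥29B.
Totals: Δreserves = −¥185.5B, Δdeposits = +¥85.5B.
Δrequired reserves = 14% × +¥85.5B = +¥11.97B.
Δexcess reserves = Δreserves − Δrequired = −¥185.5B − (+¥11.97B) = -¥197.47 billion.

-¥197.47 billion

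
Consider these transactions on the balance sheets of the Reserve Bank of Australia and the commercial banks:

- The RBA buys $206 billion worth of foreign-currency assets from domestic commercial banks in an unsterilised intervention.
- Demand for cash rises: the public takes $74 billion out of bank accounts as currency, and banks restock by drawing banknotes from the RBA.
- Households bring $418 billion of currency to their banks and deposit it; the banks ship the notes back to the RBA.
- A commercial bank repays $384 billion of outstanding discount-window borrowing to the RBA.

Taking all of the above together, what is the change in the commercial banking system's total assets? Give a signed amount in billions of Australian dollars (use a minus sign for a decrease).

FX purchase $206 billion: just an asset swap on bank balance sheets → 0.
Currency withdrawal $74 billion: bank balance sheets shrink → −$74B.
Currency deposit $418 billion: bank balance sheets expand → +$418B.
Discount-window repayment $384 billion: bank balance sheets shrink → −$384B.
Net: 0 − 74 + 418 − 384 = -$40 billion.

-$40 billion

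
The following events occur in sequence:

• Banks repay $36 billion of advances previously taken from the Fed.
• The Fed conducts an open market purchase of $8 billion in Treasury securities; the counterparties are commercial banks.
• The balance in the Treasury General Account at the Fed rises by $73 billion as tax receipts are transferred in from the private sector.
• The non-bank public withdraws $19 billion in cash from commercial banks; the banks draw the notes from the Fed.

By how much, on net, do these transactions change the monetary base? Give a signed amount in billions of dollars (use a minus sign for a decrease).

Fed balance sheet:
  Assets:      Securities +$8B, Loans to banks −$36B
  Liabilities: Bank reserves −$120B, Currency in circulation +$19B, Government deposits +$73B
Commercial banking system:
  Assets:      Reserves at CB −$120B, Securities −$8B
  Liabilities: Checkable deposits −$92B, Borrowings from CB −$36B
Monetary base = currency + reserves: +$19B + (−$120B) = -$101 billion.

-$101 billion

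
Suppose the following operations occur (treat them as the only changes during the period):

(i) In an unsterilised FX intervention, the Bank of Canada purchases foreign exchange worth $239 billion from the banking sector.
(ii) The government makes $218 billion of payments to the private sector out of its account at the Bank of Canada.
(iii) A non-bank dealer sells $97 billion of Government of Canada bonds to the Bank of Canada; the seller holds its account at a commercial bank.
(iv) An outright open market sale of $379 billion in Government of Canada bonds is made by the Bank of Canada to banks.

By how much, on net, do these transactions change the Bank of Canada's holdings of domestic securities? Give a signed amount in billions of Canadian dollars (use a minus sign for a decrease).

FX purchase $239 billion: the Bank of Canada's securities portfolio is untouched → 0.
Government spending $218 billion: the Bank of Canada's securities portfolio is untouched → 0.
Asset purchase (from non-banks) $97 billion: securities added to the Bank of Canada's portfolio → +$97B.
OMO sale (to banks) $379 billion: securities removed from the Bank of Canada's portfolio → −$379B.
Net: 0 + 0 + 97 − 379 = -$282 billion.

-$282 billion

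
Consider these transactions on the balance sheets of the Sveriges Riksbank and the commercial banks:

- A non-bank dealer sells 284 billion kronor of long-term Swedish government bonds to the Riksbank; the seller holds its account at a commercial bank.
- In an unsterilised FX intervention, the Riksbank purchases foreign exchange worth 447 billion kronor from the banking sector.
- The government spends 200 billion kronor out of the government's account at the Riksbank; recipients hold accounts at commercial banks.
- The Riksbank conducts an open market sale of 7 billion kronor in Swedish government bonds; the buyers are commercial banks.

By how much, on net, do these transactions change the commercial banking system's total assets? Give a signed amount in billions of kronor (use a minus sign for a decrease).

Riksbank balance sheet:
  Assets:      Securities +277B, Foreign assets +447B
  Liabilities: Bank reserves +924B, Government deposits −200B
Commercial banking system:
  Assets:      Reserves at CB +924B, Securities +7B, Foreign assets −447B
  Liabilities: Checkable deposits +484B
Change in total bank assets = +484 billion.

+484 billion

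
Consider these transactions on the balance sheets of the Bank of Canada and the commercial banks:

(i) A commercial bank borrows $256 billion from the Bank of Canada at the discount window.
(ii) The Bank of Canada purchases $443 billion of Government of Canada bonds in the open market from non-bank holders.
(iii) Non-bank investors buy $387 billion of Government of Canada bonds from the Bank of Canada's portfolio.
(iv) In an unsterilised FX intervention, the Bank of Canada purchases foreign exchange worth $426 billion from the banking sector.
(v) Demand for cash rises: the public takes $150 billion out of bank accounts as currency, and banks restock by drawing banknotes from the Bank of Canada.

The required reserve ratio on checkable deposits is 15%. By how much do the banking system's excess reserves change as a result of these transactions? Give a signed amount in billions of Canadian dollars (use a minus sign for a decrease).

Discount-window loan $256 billion: reserves +$256B, deposits 0.
Asset purchase (from non-banks) $443 billion: reserves +$443B, deposits +$443B.
Asset sale (to non-banks) $387 billion: reserves −$387B, deposits −$387B.
FX purchase $426 billion: reserves +$426B, deposits 0.
Currency withdrawal $150 billion: reserves −$150B, deposits −$150B.
Totals: Δreserves = +$588B, Δdeposits = −$94B.
Δrequired reserves = 15% × −$94B = −$14.1B.
Δexcess reserves = Δreserves − Δrequired = +$588B − (−$14.1B) = +$602.1 billion.

+$602.1 billion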